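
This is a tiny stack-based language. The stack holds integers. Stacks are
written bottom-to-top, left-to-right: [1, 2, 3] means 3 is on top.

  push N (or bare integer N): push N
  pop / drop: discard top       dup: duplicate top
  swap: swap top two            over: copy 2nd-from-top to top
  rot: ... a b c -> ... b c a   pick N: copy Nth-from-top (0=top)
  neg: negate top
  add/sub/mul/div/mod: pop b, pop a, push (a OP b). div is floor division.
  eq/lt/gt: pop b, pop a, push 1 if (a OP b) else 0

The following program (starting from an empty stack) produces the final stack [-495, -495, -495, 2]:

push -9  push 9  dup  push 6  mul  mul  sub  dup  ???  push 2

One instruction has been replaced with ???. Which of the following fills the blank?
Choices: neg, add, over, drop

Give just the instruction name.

Answer: over

Derivation:
Stack before ???: [-495, -495]
Stack after ???:  [-495, -495, -495]
Checking each choice:
  neg: produces [-495, 495, 2]
  add: produces [-990, 2]
  over: MATCH
  drop: produces [-495, 2]


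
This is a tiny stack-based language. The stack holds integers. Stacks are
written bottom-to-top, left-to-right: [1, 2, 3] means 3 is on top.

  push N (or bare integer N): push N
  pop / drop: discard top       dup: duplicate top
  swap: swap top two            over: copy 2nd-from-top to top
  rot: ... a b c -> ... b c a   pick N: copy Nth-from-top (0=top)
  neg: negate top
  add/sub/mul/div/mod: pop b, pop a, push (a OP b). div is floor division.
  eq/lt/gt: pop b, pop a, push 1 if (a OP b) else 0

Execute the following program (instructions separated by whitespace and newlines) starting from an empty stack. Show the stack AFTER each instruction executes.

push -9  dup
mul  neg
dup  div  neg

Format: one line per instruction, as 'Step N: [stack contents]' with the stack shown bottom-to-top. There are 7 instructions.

Step 1: [-9]
Step 2: [-9, -9]
Step 3: [81]
Step 4: [-81]
Step 5: [-81, -81]
Step 6: [1]
Step 7: [-1]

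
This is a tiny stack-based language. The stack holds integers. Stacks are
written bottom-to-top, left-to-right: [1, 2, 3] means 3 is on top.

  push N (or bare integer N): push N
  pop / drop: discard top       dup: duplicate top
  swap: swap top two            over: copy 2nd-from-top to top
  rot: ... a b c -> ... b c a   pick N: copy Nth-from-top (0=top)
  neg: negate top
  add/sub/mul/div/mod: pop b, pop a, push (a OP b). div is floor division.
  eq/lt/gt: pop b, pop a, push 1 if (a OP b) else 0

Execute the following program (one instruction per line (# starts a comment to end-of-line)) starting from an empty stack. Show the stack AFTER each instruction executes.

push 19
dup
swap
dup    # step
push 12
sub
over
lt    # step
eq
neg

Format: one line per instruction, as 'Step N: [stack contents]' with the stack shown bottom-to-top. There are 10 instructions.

Step 1: [19]
Step 2: [19, 19]
Step 3: [19, 19]
Step 4: [19, 19, 19]
Step 5: [19, 19, 19, 12]
Step 6: [19, 19, 7]
Step 7: [19, 19, 7, 19]
Step 8: [19, 19, 1]
Step 9: [19, 0]
Step 10: [19, 0]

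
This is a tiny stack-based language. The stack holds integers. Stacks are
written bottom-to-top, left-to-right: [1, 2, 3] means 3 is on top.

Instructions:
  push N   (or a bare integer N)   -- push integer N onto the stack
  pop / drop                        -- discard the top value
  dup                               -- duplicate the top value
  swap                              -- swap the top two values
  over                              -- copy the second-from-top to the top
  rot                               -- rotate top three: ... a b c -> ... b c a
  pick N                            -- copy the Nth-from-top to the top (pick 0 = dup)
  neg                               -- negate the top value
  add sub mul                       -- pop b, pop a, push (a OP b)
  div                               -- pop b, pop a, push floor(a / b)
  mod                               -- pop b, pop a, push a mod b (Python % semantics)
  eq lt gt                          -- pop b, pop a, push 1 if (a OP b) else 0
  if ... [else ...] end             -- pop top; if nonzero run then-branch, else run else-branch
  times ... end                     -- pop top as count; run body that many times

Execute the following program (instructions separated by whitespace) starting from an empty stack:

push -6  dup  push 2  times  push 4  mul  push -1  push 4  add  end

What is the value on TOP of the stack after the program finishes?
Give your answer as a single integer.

After 'push -6': [-6]
After 'dup': [-6, -6]
After 'push 2': [-6, -6, 2]
After 'times': [-6, -6]
After 'push 4': [-6, -6, 4]
After 'mul': [-6, -24]
After 'push -1': [-6, -24, -1]
After 'push 4': [-6, -24, -1, 4]
After 'add': [-6, -24, 3]
After 'push 4': [-6, -24, 3, 4]
After 'mul': [-6, -24, 12]
After 'push -1': [-6, -24, 12, -1]
After 'push 4': [-6, -24, 12, -1, 4]
After 'add': [-6, -24, 12, 3]

Answer: 3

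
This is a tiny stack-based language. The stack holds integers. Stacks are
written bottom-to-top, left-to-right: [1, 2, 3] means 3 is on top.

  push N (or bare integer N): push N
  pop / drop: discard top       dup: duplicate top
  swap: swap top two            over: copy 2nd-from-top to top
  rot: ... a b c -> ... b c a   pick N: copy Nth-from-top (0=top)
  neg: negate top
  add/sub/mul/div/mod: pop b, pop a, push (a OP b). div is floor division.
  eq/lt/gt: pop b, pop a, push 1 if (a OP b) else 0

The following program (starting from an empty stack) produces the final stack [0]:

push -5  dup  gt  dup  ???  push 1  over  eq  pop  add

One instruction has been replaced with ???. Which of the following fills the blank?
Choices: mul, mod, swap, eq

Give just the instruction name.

Answer: swap

Derivation:
Stack before ???: [0, 0]
Stack after ???:  [0, 0]
Checking each choice:
  mul: stack underflow (need 2, have 1)
  mod: modulo by zero
  swap: MATCH
  eq: stack underflow (need 2, have 1)


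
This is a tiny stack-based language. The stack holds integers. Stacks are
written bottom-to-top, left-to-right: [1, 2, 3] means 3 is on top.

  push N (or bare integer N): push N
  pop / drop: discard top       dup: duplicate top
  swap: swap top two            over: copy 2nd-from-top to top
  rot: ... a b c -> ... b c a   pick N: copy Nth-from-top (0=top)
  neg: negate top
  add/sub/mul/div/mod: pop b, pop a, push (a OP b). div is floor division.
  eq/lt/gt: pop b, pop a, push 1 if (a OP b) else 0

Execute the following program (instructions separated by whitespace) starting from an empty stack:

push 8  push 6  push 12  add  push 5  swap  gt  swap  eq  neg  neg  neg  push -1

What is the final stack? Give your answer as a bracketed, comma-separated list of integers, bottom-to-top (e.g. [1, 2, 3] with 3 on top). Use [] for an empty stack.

Answer: [0, -1]

Derivation:
After 'push 8': [8]
After 'push 6': [8, 6]
After 'push 12': [8, 6, 12]
After 'add': [8, 18]
After 'push 5': [8, 18, 5]
After 'swap': [8, 5, 18]
After 'gt': [8, 0]
After 'swap': [0, 8]
After 'eq': [0]
After 'neg': [0]
After 'neg': [0]
After 'neg': [0]
After 'push -1': [0, -1]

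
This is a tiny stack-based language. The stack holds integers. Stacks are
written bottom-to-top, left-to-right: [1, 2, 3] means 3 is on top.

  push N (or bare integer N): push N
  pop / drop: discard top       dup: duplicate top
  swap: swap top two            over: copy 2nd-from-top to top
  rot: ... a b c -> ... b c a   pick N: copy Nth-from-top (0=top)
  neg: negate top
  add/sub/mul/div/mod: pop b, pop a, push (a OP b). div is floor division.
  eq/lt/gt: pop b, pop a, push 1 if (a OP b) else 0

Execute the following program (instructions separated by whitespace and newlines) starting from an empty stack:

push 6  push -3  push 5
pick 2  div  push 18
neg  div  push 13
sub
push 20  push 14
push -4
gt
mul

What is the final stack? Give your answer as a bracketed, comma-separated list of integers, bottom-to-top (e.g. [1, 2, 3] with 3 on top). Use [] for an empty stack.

After 'push 6': [6]
After 'push -3': [6, -3]
After 'push 5': [6, -3, 5]
After 'pick 2': [6, -3, 5, 6]
After 'div': [6, -3, 0]
After 'push 18': [6, -3, 0, 18]
After 'neg': [6, -3, 0, -18]
After 'div': [6, -3, 0]
After 'push 13': [6, -3, 0, 13]
After 'sub': [6, -3, -13]
After 'push 20': [6, -3, -13, 20]
After 'push 14': [6, -3, -13, 20, 14]
After 'push -4': [6, -3, -13, 20, 14, -4]
After 'gt': [6, -3, -13, 20, 1]
After 'mul': [6, -3, -13, 20]

Answer: [6, -3, -13, 20]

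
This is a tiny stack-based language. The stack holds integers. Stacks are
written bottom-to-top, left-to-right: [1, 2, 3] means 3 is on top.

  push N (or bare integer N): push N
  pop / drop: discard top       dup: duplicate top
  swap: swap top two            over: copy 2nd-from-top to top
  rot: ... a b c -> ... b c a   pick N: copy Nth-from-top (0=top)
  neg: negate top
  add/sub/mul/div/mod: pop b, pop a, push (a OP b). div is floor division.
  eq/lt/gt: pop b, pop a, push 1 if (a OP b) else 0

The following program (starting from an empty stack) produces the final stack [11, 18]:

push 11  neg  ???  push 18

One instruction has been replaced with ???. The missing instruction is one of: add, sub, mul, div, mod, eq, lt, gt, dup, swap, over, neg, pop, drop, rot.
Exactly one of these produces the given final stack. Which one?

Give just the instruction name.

Answer: neg

Derivation:
Stack before ???: [-11]
Stack after ???:  [11]
The instruction that transforms [-11] -> [11] is: neg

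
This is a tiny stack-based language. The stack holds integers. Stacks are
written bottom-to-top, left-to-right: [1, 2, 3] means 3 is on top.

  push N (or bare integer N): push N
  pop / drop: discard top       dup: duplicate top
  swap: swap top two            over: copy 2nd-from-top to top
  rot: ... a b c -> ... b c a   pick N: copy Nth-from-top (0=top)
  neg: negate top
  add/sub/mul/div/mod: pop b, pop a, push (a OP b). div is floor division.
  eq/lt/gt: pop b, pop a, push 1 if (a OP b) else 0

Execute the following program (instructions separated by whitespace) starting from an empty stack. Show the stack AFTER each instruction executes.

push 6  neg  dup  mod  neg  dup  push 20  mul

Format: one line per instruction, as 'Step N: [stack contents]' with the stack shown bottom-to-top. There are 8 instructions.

Step 1: [6]
Step 2: [-6]
Step 3: [-6, -6]
Step 4: [0]
Step 5: [0]
Step 6: [0, 0]
Step 7: [0, 0, 20]
Step 8: [0, 0]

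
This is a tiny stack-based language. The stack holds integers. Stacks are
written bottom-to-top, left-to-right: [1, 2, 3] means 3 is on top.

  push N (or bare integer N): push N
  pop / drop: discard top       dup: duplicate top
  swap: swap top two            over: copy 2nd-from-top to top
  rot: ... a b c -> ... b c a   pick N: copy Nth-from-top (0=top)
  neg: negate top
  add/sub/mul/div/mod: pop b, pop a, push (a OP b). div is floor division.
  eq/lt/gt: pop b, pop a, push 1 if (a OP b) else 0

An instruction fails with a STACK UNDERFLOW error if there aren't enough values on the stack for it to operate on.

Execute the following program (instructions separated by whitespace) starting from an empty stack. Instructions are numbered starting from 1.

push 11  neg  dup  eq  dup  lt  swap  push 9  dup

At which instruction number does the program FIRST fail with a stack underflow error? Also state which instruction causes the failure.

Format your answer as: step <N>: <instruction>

Step 1 ('push 11'): stack = [11], depth = 1
Step 2 ('neg'): stack = [-11], depth = 1
Step 3 ('dup'): stack = [-11, -11], depth = 2
Step 4 ('eq'): stack = [1], depth = 1
Step 5 ('dup'): stack = [1, 1], depth = 2
Step 6 ('lt'): stack = [0], depth = 1
Step 7 ('swap'): needs 2 value(s) but depth is 1 — STACK UNDERFLOW

Answer: step 7: swap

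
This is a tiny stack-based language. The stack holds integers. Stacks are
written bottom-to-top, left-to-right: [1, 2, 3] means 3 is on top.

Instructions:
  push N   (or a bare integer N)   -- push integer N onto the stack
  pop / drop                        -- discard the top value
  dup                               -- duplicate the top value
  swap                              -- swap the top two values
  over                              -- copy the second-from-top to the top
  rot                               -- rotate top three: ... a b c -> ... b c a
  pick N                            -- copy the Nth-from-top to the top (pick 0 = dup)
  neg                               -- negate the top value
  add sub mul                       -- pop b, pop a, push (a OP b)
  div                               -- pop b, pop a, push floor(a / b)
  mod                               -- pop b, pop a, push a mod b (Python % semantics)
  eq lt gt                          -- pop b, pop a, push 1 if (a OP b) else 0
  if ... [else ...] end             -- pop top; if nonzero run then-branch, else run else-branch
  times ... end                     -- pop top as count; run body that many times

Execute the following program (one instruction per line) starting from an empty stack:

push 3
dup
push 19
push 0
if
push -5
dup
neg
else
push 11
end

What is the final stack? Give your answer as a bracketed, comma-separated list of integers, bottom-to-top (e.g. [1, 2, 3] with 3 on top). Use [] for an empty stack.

After 'push 3': [3]
After 'dup': [3, 3]
After 'push 19': [3, 3, 19]
After 'push 0': [3, 3, 19, 0]
After 'if': [3, 3, 19]
After 'push 11': [3, 3, 19, 11]

Answer: [3, 3, 19, 11]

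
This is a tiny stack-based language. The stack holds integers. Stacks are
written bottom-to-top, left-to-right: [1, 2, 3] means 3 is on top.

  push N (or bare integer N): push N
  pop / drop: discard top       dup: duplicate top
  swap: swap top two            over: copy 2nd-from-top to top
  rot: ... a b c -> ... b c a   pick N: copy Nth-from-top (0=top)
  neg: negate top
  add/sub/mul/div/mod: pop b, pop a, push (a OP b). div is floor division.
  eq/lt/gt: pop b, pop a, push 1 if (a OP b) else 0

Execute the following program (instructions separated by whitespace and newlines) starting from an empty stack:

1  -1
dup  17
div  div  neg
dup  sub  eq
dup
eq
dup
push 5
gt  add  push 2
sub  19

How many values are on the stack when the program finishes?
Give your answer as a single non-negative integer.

After 'push 1': stack = [1] (depth 1)
After 'push -1': stack = [1, -1] (depth 2)
After 'dup': stack = [1, -1, -1] (depth 3)
After 'push 17': stack = [1, -1, -1, 17] (depth 4)
After 'div': stack = [1, -1, -1] (depth 3)
After 'div': stack = [1, 1] (depth 2)
After 'neg': stack = [1, -1] (depth 2)
After 'dup': stack = [1, -1, -1] (depth 3)
After 'sub': stack = [1, 0] (depth 2)
After 'eq': stack = [0] (depth 1)
After 'dup': stack = [0, 0] (depth 2)
After 'eq': stack = [1] (depth 1)
After 'dup': stack = [1, 1] (depth 2)
After 'push 5': stack = [1, 1, 5] (depth 3)
After 'gt': stack = [1, 0] (depth 2)
After 'add': stack = [1] (depth 1)
After 'push 2': stack = [1, 2] (depth 2)
After 'sub': stack = [-1] (depth 1)
After 'push 19': stack = [-1, 19] (depth 2)

Answer: 2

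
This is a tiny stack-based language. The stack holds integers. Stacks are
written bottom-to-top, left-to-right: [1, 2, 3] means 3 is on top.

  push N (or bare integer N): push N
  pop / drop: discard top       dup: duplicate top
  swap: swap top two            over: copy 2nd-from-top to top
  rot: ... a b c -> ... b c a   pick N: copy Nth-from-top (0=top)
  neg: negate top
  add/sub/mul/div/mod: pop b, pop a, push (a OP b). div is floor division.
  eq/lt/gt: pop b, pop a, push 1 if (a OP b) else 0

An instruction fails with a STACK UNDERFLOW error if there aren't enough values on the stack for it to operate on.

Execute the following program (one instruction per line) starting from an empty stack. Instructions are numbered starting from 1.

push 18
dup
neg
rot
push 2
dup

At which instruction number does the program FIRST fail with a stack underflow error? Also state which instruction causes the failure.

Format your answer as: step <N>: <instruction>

Step 1 ('push 18'): stack = [18], depth = 1
Step 2 ('dup'): stack = [18, 18], depth = 2
Step 3 ('neg'): stack = [18, -18], depth = 2
Step 4 ('rot'): needs 3 value(s) but depth is 2 — STACK UNDERFLOW

Answer: step 4: rot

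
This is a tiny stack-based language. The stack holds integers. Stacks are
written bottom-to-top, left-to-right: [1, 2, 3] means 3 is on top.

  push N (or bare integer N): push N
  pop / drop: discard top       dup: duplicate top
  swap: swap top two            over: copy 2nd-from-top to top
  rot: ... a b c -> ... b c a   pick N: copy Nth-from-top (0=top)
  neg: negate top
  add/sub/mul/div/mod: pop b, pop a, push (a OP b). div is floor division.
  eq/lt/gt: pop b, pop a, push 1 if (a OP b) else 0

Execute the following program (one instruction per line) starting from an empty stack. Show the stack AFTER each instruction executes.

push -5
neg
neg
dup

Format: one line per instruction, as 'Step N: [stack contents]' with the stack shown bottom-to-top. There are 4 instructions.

Step 1: [-5]
Step 2: [5]
Step 3: [-5]
Step 4: [-5, -5]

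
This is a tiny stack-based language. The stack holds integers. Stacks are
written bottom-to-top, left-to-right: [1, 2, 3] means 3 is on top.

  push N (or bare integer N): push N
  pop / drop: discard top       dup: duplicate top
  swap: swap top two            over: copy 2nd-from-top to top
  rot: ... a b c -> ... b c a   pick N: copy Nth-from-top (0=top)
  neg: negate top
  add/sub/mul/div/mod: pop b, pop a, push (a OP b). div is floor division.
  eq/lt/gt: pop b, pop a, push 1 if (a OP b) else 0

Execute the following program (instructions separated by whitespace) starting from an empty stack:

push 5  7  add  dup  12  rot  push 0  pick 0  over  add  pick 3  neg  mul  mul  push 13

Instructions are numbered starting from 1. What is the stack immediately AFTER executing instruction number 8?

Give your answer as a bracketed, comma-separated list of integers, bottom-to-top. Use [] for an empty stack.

Step 1 ('push 5'): [5]
Step 2 ('7'): [5, 7]
Step 3 ('add'): [12]
Step 4 ('dup'): [12, 12]
Step 5 ('12'): [12, 12, 12]
Step 6 ('rot'): [12, 12, 12]
Step 7 ('push 0'): [12, 12, 12, 0]
Step 8 ('pick 0'): [12, 12, 12, 0, 0]

Answer: [12, 12, 12, 0, 0]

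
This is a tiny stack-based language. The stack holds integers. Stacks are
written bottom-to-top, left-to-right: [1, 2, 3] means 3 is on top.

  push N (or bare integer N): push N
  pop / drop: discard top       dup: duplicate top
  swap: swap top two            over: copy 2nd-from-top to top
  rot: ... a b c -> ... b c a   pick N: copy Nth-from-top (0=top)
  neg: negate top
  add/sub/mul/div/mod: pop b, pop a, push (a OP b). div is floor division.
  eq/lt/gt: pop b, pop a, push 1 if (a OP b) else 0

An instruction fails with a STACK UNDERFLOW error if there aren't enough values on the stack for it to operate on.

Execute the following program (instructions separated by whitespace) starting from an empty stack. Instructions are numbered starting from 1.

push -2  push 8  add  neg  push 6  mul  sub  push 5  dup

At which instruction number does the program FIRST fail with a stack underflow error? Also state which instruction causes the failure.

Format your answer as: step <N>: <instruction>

Answer: step 7: sub

Derivation:
Step 1 ('push -2'): stack = [-2], depth = 1
Step 2 ('push 8'): stack = [-2, 8], depth = 2
Step 3 ('add'): stack = [6], depth = 1
Step 4 ('neg'): stack = [-6], depth = 1
Step 5 ('push 6'): stack = [-6, 6], depth = 2
Step 6 ('mul'): stack = [-36], depth = 1
Step 7 ('sub'): needs 2 value(s) but depth is 1 — STACK UNDERFLOW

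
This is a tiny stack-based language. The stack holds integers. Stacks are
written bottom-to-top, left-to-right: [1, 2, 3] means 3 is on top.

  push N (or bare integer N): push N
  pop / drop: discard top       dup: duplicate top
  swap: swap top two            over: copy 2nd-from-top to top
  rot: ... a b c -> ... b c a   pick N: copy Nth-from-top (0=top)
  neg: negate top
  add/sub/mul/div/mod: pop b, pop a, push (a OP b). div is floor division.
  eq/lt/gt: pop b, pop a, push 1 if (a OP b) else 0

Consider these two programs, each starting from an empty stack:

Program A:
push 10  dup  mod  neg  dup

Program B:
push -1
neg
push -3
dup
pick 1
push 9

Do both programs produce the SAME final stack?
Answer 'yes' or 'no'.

Answer: no

Derivation:
Program A trace:
  After 'push 10': [10]
  After 'dup': [10, 10]
  After 'mod': [0]
  After 'neg': [0]
  After 'dup': [0, 0]
Program A final stack: [0, 0]

Program B trace:
  After 'push -1': [-1]
  After 'neg': [1]
  After 'push -3': [1, -3]
  After 'dup': [1, -3, -3]
  After 'pick 1': [1, -3, -3, -3]
  After 'push 9': [1, -3, -3, -3, 9]
Program B final stack: [1, -3, -3, -3, 9]
Same: no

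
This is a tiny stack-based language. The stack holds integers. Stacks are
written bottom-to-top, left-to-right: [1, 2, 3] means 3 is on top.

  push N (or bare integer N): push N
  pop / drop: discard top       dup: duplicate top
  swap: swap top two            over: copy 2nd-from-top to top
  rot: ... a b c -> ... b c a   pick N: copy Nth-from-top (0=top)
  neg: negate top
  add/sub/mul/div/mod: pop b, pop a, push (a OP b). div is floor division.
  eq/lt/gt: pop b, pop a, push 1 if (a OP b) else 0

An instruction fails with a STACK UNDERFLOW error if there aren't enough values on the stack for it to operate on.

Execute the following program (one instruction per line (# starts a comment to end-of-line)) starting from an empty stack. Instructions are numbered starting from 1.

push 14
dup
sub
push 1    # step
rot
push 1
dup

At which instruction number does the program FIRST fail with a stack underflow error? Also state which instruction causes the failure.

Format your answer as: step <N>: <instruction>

Answer: step 5: rot

Derivation:
Step 1 ('push 14'): stack = [14], depth = 1
Step 2 ('dup'): stack = [14, 14], depth = 2
Step 3 ('sub'): stack = [0], depth = 1
Step 4 ('push 1'): stack = [0, 1], depth = 2
Step 5 ('rot'): needs 3 value(s) but depth is 2 — STACK UNDERFLOW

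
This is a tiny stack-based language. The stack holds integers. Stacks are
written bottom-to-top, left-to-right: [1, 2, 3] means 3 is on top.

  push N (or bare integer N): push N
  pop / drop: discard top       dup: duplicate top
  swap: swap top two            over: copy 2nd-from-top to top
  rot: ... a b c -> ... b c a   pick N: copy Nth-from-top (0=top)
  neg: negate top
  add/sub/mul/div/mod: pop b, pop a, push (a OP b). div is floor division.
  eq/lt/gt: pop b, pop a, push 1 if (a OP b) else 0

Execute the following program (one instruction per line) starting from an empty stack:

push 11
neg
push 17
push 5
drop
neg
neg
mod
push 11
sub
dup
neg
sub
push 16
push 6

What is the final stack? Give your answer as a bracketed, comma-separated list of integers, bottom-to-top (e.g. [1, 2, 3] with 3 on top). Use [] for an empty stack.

Answer: [-10, 16, 6]

Derivation:
After 'push 11': [11]
After 'neg': [-11]
After 'push 17': [-11, 17]
After 'push 5': [-11, 17, 5]
After 'drop': [-11, 17]
After 'neg': [-11, -17]
After 'neg': [-11, 17]
After 'mod': [6]
After 'push 11': [6, 11]
After 'sub': [-5]
After 'dup': [-5, -5]
After 'neg': [-5, 5]
After 'sub': [-10]
After 'push 16': [-10, 16]
After 'push 6': [-10, 16, 6]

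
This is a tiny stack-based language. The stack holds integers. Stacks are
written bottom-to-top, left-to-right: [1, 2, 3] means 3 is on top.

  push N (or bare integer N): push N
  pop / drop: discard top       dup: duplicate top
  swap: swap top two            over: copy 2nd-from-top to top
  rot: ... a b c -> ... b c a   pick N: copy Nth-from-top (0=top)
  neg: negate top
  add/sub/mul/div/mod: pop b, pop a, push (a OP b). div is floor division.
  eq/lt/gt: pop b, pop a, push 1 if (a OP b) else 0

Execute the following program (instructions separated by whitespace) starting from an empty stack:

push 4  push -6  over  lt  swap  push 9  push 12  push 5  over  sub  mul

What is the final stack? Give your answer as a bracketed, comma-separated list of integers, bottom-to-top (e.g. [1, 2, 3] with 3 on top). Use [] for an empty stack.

After 'push 4': [4]
After 'push -6': [4, -6]
After 'over': [4, -6, 4]
After 'lt': [4, 1]
After 'swap': [1, 4]
After 'push 9': [1, 4, 9]
After 'push 12': [1, 4, 9, 12]
After 'push 5': [1, 4, 9, 12, 5]
After 'over': [1, 4, 9, 12, 5, 12]
After 'sub': [1, 4, 9, 12, -7]
After 'mul': [1, 4, 9, -84]

Answer: [1, 4, 9, -84]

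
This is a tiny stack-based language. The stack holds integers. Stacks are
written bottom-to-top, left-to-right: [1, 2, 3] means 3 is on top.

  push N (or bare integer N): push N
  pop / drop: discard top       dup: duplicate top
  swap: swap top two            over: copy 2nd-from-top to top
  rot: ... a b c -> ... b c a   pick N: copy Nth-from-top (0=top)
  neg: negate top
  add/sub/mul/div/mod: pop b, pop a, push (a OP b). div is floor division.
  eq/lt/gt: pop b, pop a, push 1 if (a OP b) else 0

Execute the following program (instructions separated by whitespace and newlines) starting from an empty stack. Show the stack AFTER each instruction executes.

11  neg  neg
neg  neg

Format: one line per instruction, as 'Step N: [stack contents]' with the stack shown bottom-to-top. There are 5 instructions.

Step 1: [11]
Step 2: [-11]
Step 3: [11]
Step 4: [-11]
Step 5: [11]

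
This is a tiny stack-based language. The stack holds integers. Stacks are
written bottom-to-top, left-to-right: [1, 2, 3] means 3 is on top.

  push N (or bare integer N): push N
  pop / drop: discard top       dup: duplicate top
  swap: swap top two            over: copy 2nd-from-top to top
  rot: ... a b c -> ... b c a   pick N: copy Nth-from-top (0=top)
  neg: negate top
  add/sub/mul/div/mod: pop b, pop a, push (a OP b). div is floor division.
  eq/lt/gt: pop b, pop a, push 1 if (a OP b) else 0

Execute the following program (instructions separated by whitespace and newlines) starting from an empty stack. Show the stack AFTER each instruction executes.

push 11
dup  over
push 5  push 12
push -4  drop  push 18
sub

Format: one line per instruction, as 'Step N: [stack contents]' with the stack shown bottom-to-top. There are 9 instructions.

Step 1: [11]
Step 2: [11, 11]
Step 3: [11, 11, 11]
Step 4: [11, 11, 11, 5]
Step 5: [11, 11, 11, 5, 12]
Step 6: [11, 11, 11, 5, 12, -4]
Step 7: [11, 11, 11, 5, 12]
Step 8: [11, 11, 11, 5, 12, 18]
Step 9: [11, 11, 11, 5, -6]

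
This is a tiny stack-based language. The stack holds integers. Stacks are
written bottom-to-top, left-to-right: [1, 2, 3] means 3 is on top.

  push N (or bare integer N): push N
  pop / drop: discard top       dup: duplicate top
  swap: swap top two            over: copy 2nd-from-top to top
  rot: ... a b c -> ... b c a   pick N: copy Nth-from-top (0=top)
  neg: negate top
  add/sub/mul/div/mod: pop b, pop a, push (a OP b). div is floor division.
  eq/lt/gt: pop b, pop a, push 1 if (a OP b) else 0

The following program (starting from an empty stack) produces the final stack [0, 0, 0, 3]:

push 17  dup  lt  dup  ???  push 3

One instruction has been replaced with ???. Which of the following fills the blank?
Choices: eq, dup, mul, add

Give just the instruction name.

Stack before ???: [0, 0]
Stack after ???:  [0, 0, 0]
Checking each choice:
  eq: produces [1, 3]
  dup: MATCH
  mul: produces [0, 3]
  add: produces [0, 3]


Answer: dup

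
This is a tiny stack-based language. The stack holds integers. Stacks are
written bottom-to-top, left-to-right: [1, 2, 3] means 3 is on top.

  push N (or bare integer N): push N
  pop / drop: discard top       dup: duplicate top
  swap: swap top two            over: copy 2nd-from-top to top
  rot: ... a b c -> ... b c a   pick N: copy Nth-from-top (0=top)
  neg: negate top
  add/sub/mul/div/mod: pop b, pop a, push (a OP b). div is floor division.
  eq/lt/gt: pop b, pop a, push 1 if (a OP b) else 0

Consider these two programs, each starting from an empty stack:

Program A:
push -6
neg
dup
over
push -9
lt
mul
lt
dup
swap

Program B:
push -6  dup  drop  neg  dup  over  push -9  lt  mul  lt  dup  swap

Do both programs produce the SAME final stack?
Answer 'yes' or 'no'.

Program A trace:
  After 'push -6': [-6]
  After 'neg': [6]
  After 'dup': [6, 6]
  After 'over': [6, 6, 6]
  After 'push -9': [6, 6, 6, -9]
  After 'lt': [6, 6, 0]
  After 'mul': [6, 0]
  After 'lt': [0]
  After 'dup': [0, 0]
  After 'swap': [0, 0]
Program A final stack: [0, 0]

Program B trace:
  After 'push -6': [-6]
  After 'dup': [-6, -6]
  After 'drop': [-6]
  After 'neg': [6]
  After 'dup': [6, 6]
  After 'over': [6, 6, 6]
  After 'push -9': [6, 6, 6, -9]
  After 'lt': [6, 6, 0]
  After 'mul': [6, 0]
  After 'lt': [0]
  After 'dup': [0, 0]
  After 'swap': [0, 0]
Program B final stack: [0, 0]
Same: yes

Answer: yes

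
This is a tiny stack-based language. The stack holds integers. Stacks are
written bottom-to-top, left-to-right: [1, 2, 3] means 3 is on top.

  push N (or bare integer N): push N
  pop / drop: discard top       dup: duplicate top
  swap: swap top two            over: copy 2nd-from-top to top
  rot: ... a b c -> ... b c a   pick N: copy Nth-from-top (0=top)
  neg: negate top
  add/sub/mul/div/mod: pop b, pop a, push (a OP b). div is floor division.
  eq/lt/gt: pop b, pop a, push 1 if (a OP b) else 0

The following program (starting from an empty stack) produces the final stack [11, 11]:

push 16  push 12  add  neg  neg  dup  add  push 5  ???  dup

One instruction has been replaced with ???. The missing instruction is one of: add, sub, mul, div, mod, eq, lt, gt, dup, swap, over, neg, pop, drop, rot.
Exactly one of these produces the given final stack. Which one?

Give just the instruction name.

Answer: div

Derivation:
Stack before ???: [56, 5]
Stack after ???:  [11]
The instruction that transforms [56, 5] -> [11] is: div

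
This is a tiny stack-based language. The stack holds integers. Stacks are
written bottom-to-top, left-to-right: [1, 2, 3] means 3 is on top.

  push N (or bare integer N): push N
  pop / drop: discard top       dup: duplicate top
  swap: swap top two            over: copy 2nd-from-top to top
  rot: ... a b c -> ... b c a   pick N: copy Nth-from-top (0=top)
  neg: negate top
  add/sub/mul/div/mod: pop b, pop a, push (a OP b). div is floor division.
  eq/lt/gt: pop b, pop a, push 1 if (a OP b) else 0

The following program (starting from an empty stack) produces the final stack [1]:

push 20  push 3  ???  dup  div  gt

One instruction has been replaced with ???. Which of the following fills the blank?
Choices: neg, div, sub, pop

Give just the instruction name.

Stack before ???: [20, 3]
Stack after ???:  [20, -3]
Checking each choice:
  neg: MATCH
  div: stack underflow (need 2, have 1)
  sub: stack underflow (need 2, have 1)
  pop: stack underflow (need 2, have 1)


Answer: neg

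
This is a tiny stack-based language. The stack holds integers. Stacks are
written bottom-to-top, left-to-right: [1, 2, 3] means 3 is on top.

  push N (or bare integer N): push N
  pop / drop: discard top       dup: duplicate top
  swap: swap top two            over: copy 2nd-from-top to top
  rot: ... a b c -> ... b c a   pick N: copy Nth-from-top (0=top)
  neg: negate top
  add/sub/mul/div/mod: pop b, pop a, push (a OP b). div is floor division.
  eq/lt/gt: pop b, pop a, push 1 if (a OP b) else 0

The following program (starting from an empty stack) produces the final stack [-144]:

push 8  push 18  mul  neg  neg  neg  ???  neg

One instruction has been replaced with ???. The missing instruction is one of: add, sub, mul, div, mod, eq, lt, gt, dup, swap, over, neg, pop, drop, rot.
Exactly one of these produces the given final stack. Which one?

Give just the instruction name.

Stack before ???: [-144]
Stack after ???:  [144]
The instruction that transforms [-144] -> [144] is: neg

Answer: neg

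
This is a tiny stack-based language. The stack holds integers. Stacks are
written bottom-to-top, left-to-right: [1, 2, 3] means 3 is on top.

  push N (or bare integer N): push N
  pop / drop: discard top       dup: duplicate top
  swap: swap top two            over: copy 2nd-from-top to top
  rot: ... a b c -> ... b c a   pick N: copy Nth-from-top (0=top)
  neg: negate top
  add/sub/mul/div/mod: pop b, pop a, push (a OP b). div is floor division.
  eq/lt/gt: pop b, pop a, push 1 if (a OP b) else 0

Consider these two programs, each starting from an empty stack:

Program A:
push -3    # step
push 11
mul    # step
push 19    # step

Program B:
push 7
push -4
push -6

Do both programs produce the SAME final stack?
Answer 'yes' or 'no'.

Program A trace:
  After 'push -3': [-3]
  After 'push 11': [-3, 11]
  After 'mul': [-33]
  After 'push 19': [-33, 19]
Program A final stack: [-33, 19]

Program B trace:
  After 'push 7': [7]
  After 'push -4': [7, -4]
  After 'push -6': [7, -4, -6]
Program B final stack: [7, -4, -6]
Same: no

Answer: no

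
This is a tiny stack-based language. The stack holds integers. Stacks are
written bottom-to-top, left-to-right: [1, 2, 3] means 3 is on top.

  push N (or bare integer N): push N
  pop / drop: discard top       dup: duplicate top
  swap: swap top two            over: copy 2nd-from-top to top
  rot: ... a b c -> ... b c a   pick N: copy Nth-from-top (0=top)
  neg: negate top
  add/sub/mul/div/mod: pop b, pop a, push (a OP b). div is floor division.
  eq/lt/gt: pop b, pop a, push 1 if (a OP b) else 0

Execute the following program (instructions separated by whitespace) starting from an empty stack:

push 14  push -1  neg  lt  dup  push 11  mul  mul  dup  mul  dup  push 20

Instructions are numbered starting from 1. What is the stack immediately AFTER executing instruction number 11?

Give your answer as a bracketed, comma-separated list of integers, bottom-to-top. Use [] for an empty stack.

Step 1 ('push 14'): [14]
Step 2 ('push -1'): [14, -1]
Step 3 ('neg'): [14, 1]
Step 4 ('lt'): [0]
Step 5 ('dup'): [0, 0]
Step 6 ('push 11'): [0, 0, 11]
Step 7 ('mul'): [0, 0]
Step 8 ('mul'): [0]
Step 9 ('dup'): [0, 0]
Step 10 ('mul'): [0]
Step 11 ('dup'): [0, 0]

Answer: [0, 0]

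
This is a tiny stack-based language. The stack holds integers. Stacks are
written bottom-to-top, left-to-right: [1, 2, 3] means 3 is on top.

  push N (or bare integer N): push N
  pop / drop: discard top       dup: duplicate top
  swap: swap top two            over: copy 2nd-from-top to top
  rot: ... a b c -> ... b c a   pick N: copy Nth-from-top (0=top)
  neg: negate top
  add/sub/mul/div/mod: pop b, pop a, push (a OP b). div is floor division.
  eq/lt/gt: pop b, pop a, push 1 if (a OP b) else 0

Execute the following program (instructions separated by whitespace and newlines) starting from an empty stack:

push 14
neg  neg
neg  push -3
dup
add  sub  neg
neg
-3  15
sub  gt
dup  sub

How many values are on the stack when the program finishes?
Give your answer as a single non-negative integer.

Answer: 1

Derivation:
After 'push 14': stack = [14] (depth 1)
After 'neg': stack = [-14] (depth 1)
After 'neg': stack = [14] (depth 1)
After 'neg': stack = [-14] (depth 1)
After 'push -3': stack = [-14, -3] (depth 2)
After 'dup': stack = [-14, -3, -3] (depth 3)
After 'add': stack = [-14, -6] (depth 2)
After 'sub': stack = [-8] (depth 1)
After 'neg': stack = [8] (depth 1)
After 'neg': stack = [-8] (depth 1)
After 'push -3': stack = [-8, -3] (depth 2)
After 'push 15': stack = [-8, -3, 15] (depth 3)
After 'sub': stack = [-8, -18] (depth 2)
After 'gt': stack = [1] (depth 1)
After 'dup': stack = [1, 1] (depth 2)
After 'sub': stack = [0] (depth 1)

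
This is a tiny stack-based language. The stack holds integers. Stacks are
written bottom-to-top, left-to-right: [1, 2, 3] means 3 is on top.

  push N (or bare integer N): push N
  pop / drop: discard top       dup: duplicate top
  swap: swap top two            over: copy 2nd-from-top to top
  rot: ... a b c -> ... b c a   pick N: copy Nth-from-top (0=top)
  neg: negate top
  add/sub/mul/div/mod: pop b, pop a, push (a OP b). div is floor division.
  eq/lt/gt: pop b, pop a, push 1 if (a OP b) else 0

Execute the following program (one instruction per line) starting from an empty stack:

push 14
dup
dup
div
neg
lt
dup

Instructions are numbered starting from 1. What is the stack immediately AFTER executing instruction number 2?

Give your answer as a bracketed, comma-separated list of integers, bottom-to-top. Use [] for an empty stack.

Answer: [14, 14]

Derivation:
Step 1 ('push 14'): [14]
Step 2 ('dup'): [14, 14]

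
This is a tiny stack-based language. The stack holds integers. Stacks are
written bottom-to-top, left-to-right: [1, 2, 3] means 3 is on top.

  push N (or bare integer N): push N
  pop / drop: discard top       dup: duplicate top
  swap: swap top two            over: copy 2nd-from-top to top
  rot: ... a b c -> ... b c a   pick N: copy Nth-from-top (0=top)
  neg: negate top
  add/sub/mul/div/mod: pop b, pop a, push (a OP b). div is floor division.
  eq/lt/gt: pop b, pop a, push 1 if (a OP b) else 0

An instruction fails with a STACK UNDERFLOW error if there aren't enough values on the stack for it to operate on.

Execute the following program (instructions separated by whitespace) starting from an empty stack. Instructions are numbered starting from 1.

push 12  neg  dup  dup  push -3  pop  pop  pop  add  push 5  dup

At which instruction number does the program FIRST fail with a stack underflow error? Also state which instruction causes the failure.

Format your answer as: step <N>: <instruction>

Answer: step 9: add

Derivation:
Step 1 ('push 12'): stack = [12], depth = 1
Step 2 ('neg'): stack = [-12], depth = 1
Step 3 ('dup'): stack = [-12, -12], depth = 2
Step 4 ('dup'): stack = [-12, -12, -12], depth = 3
Step 5 ('push -3'): stack = [-12, -12, -12, -3], depth = 4
Step 6 ('pop'): stack = [-12, -12, -12], depth = 3
Step 7 ('pop'): stack = [-12, -12], depth = 2
Step 8 ('pop'): stack = [-12], depth = 1
Step 9 ('add'): needs 2 value(s) but depth is 1 — STACK UNDERFLOW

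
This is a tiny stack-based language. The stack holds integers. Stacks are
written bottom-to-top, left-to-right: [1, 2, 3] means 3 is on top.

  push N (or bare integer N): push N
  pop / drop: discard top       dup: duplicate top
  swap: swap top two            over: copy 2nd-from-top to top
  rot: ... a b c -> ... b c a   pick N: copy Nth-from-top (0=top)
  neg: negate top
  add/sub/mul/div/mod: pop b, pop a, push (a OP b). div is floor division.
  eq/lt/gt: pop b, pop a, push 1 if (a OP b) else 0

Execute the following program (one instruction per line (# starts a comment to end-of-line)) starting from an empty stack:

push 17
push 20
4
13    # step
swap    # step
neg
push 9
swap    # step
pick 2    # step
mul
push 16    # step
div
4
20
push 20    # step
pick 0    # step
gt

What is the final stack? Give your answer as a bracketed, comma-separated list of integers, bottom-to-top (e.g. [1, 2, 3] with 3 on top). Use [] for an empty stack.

After 'push 17': [17]
After 'push 20': [17, 20]
After 'push 4': [17, 20, 4]
After 'push 13': [17, 20, 4, 13]
After 'swap': [17, 20, 13, 4]
After 'neg': [17, 20, 13, -4]
After 'push 9': [17, 20, 13, -4, 9]
After 'swap': [17, 20, 13, 9, -4]
After 'pick 2': [17, 20, 13, 9, -4, 13]
After 'mul': [17, 20, 13, 9, -52]
After 'push 16': [17, 20, 13, 9, -52, 16]
After 'div': [17, 20, 13, 9, -4]
After 'push 4': [17, 20, 13, 9, -4, 4]
After 'push 20': [17, 20, 13, 9, -4, 4, 20]
After 'push 20': [17, 20, 13, 9, -4, 4, 20, 20]
After 'pick 0': [17, 20, 13, 9, -4, 4, 20, 20, 20]
After 'gt': [17, 20, 13, 9, -4, 4, 20, 0]

Answer: [17, 20, 13, 9, -4, 4, 20, 0]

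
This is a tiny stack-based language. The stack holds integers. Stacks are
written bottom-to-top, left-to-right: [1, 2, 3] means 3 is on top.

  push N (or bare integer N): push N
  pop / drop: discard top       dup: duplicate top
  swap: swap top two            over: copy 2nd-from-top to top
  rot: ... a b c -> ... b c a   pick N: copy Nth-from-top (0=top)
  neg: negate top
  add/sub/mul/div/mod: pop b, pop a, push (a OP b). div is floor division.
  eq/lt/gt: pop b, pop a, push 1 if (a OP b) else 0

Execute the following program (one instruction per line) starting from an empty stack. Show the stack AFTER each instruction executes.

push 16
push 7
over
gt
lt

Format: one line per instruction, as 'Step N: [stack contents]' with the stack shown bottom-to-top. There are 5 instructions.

Step 1: [16]
Step 2: [16, 7]
Step 3: [16, 7, 16]
Step 4: [16, 0]
Step 5: [0]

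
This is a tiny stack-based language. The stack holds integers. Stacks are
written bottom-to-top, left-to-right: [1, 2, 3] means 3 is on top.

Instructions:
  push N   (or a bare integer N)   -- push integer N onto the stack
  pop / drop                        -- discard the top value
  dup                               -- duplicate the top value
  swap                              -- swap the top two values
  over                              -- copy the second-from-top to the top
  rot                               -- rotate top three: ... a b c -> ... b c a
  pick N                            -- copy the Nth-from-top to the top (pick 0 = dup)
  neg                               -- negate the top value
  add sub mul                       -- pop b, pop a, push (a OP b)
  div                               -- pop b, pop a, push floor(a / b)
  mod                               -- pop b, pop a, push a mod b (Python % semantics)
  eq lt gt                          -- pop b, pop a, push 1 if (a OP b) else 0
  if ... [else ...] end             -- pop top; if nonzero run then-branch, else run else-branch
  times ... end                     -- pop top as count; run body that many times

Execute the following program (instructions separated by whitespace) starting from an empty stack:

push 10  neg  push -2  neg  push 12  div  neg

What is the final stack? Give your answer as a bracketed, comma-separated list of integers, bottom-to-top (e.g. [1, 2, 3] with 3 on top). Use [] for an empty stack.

Answer: [-10, 0]

Derivation:
After 'push 10': [10]
After 'neg': [-10]
After 'push -2': [-10, -2]
After 'neg': [-10, 2]
After 'push 12': [-10, 2, 12]
After 'div': [-10, 0]
After 'neg': [-10, 0]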